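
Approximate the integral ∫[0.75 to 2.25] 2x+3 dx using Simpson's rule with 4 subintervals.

f(x) = 2x+3
a = 0.75, b = 2.25, n = 4
h = (b - a)/n = 0.375000

Simpson's rule: (h/3)[f(x₀) + 4f(x₁) + 2f(x₂) + ... + f(xₙ)]

x_0 = 0.7500, f(x_0) = 4.500000, coefficient = 1
x_1 = 1.1250, f(x_1) = 5.250000, coefficient = 4
x_2 = 1.5000, f(x_2) = 6.000000, coefficient = 2
x_3 = 1.8750, f(x_3) = 6.750000, coefficient = 4
x_4 = 2.2500, f(x_4) = 7.500000, coefficient = 1

I ≈ (0.375000/3) × 72.000000 = 9.000000
Exact value: 9.000000
Error: 0.000000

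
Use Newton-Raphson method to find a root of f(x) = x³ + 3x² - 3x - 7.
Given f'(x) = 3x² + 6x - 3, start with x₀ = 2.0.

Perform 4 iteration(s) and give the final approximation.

f(x) = x³ + 3x² - 3x - 7
f'(x) = 3x² + 6x - 3
x₀ = 2.0

Newton-Raphson formula: x_{n+1} = x_n - f(x_n)/f'(x_n)

Iteration 1:
  f(2.000000) = 7.000000
  f'(2.000000) = 21.000000
  x_1 = 2.000000 - 7.000000/21.000000 = 1.666667
Iteration 2:
  f(1.666667) = 0.962963
  f'(1.666667) = 15.333333
  x_2 = 1.666667 - 0.962963/15.333333 = 1.603865
Iteration 3:
  f(1.603865) = 0.031305
  f'(1.603865) = 14.340335
  x_3 = 1.603865 - 0.031305/14.340335 = 1.601682
Iteration 4:
  f(1.601682) = 0.000037
  f'(1.601682) = 14.306244
  x_4 = 1.601682 - 0.000037/14.306244 = 1.601679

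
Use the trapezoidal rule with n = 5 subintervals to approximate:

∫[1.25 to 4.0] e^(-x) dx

f(x) = e^(-x)
a = 1.25, b = 4.0, n = 5
h = (b - a)/n = 0.550000

Trapezoidal rule: (h/2)[f(x₀) + 2f(x₁) + 2f(x₂) + ... + f(xₙ)]

x_0 = 1.2500, f(x_0) = 0.286505, coefficient = 1
x_1 = 1.8000, f(x_1) = 0.165299, coefficient = 2
x_2 = 2.3500, f(x_2) = 0.095369, coefficient = 2
x_3 = 2.9000, f(x_3) = 0.055023, coefficient = 2
x_4 = 3.4500, f(x_4) = 0.031746, coefficient = 2
x_5 = 4.0000, f(x_5) = 0.018316, coefficient = 1

I ≈ (0.550000/2) × 0.999694 = 0.274916
Exact value: 0.268189
Error: 0.006727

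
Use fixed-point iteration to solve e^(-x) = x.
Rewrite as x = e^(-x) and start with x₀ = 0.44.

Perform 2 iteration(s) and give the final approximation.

Equation: e^(-x) = x
Fixed-point form: x = e^(-x)
x₀ = 0.44

x_1 = g(0.440000) = 0.644036
x_2 = g(0.644036) = 0.525168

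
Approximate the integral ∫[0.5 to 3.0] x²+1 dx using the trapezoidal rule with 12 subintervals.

f(x) = x²+1
a = 0.5, b = 3.0, n = 12
h = (b - a)/n = 0.208333

Trapezoidal rule: (h/2)[f(x₀) + 2f(x₁) + 2f(x₂) + ... + f(xₙ)]

x_0 = 0.5000, f(x_0) = 1.250000, coefficient = 1
x_1 = 0.7083, f(x_1) = 1.501736, coefficient = 2
x_2 = 0.9167, f(x_2) = 1.840278, coefficient = 2
x_3 = 1.1250, f(x_3) = 2.265625, coefficient = 2
x_4 = 1.3333, f(x_4) = 2.777778, coefficient = 2
x_5 = 1.5417, f(x_5) = 3.376736, coefficient = 2
x_6 = 1.7500, f(x_6) = 4.062500, coefficient = 2
x_7 = 1.9583, f(x_7) = 4.835069, coefficient = 2
x_8 = 2.1667, f(x_8) = 5.694444, coefficient = 2
x_9 = 2.3750, f(x_9) = 6.640625, coefficient = 2
x_10 = 2.5833, f(x_10) = 7.673611, coefficient = 2
x_11 = 2.7917, f(x_11) = 8.793403, coefficient = 2
x_12 = 3.0000, f(x_12) = 10.000000, coefficient = 1

I ≈ (0.208333/2) × 110.173611 = 11.476418
Exact value: 11.458333
Error: 0.018084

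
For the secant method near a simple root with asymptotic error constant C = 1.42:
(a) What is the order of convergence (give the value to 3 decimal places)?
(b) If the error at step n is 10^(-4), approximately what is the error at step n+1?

(a) Secant method has superlinear convergence with order φ = (1+√5)/2 ≈ 1.618.
    This means |e_{n+1}| ≈ C|e_n|^1.618.

(b) With |e_n| = 10^(-4) and C = 1.42:
    |e_{n+1}| ≈ 1.42 × (10^(-4))^1.618 = 1.42 × 10^(-6.47)

(a) ≈ 1.618 (golden ratio); (b) |e_{n+1}| ≈ 4.788e-07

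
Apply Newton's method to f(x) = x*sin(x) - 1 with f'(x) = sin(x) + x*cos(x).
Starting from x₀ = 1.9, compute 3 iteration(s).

f(x) = x*sin(x) - 1
f'(x) = sin(x) + x*cos(x)
x₀ = 1.9

Newton-Raphson formula: x_{n+1} = x_n - f(x_n)/f'(x_n)

Iteration 1:
  f(1.900000) = 0.797970
  f'(1.900000) = 0.332050
  x_1 = 1.900000 - 0.797970/0.332050 = -0.503163
Iteration 2:
  f(-0.503163) = -0.757375
  f'(-0.503163) = -0.923001
  x_2 = -0.503163 - (-0.757375)/(-0.923001) = -1.323720
Iteration 3:
  f(-1.323720) = 0.283521
  f'(-1.323720) = -1.293374
  x_3 = -1.323720 - 0.283521/(-1.293374) = -1.104510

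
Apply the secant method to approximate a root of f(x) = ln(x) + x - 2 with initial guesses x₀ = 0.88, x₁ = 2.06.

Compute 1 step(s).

f(x) = ln(x) + x - 2
x₀ = 0.88, x₁ = 2.06

Secant formula: x_{n+1} = x_n - f(x_n)(x_n - x_{n-1})/(f(x_n) - f(x_{n-1}))

Iteration 1:
  f(0.880000) = -1.247833
  f(2.060000) = 0.782706
  x_2 = 2.060000 - 0.782706×(2.060000 - 0.880000)/(0.782706 - (-1.247833))
       = 1.605149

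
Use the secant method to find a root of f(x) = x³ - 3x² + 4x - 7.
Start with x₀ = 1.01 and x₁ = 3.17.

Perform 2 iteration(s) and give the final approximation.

f(x) = x³ - 3x² + 4x - 7
x₀ = 1.01, x₁ = 3.17

Secant formula: x_{n+1} = x_n - f(x_n)(x_n - x_{n-1})/(f(x_n) - f(x_{n-1}))

Iteration 1:
  f(1.010000) = -4.989999
  f(3.170000) = 7.388313
  x_2 = 3.170000 - 7.388313×(3.170000 - 1.010000)/(7.388313 - (-4.989999))
       = 1.880749
Iteration 2:
  f(3.170000) = 7.388313
  f(1.880749) = -3.436039
  x_3 = 1.880749 - (-3.436039)×(1.880749 - 3.170000)/(-3.436039 - 7.388313)
       = 2.290003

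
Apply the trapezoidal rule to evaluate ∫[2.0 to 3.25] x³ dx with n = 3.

f(x) = x³
a = 2.0, b = 3.25, n = 3
h = (b - a)/n = 0.416667

Trapezoidal rule: (h/2)[f(x₀) + 2f(x₁) + 2f(x₂) + ... + f(xₙ)]

x_0 = 2.0000, f(x_0) = 8.000000, coefficient = 1
x_1 = 2.4167, f(x_1) = 14.114005, coefficient = 2
x_2 = 2.8333, f(x_2) = 22.745370, coefficient = 2
x_3 = 3.2500, f(x_3) = 34.328125, coefficient = 1

I ≈ (0.416667/2) × 116.046875 = 24.176432
Exact value: 23.891602
Error: 0.284831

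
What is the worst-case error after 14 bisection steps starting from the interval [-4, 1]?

Bisection error bound: |error| ≤ (b-a)/2^n
|error| ≤ (1 - (-4))/2^14 = 5/2^14
|error| ≤ 0.0003051758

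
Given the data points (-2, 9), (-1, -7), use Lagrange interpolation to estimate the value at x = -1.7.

Lagrange interpolation formula:
P(x) = Σ yᵢ × Lᵢ(x)
where Lᵢ(x) = Π_{j≠i} (x - xⱼ)/(xᵢ - xⱼ)

L_0(-1.7) = (-1.7 - (-1))/(-2 - (-1)) = 0.700000
L_1(-1.7) = (-1.7 - (-2))/(-1 - (-2)) = 0.300000

P(-1.7) = 9×L_0(-1.7) + (-7)×L_1(-1.7)
P(-1.7) = 4.200000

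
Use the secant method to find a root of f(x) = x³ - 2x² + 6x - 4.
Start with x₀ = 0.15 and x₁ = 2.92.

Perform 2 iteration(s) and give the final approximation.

f(x) = x³ - 2x² + 6x - 4
x₀ = 0.15, x₁ = 2.92

Secant formula: x_{n+1} = x_n - f(x_n)(x_n - x_{n-1})/(f(x_n) - f(x_{n-1}))

Iteration 1:
  f(0.150000) = -3.141625
  f(2.920000) = 21.364288
  x_2 = 2.920000 - 21.364288×(2.920000 - 0.150000)/(21.364288 - (-3.141625))
       = 0.505110
Iteration 2:
  f(2.920000) = 21.364288
  f(0.505110) = -1.350739
  x_3 = 0.505110 - (-1.350739)×(0.505110 - 2.920000)/(-1.350739 - 21.364288)
       = 0.648711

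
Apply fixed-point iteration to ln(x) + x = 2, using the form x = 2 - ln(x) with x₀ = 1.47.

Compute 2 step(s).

Equation: ln(x) + x = 2
Fixed-point form: x = 2 - ln(x)
x₀ = 1.47

x_1 = g(1.470000) = 1.614738
x_2 = g(1.614738) = 1.520828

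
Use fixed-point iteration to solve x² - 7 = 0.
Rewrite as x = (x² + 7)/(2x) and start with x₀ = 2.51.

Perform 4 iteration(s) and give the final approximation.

Equation: x² - 7 = 0
Fixed-point form: x = (x² + 7)/(2x)
x₀ = 2.51

x_1 = g(2.510000) = 2.649422
x_2 = g(2.649422) = 2.645754
x_3 = g(2.645754) = 2.645751
x_4 = g(2.645751) = 2.645751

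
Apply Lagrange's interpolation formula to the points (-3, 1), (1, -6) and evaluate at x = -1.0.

Lagrange interpolation formula:
P(x) = Σ yᵢ × Lᵢ(x)
where Lᵢ(x) = Π_{j≠i} (x - xⱼ)/(xᵢ - xⱼ)

L_0(-1.0) = (-1.0 - 1)/(-3 - 1) = 0.500000
L_1(-1.0) = (-1.0 - (-3))/(1 - (-3)) = 0.500000

P(-1.0) = 1×L_0(-1.0) + (-6)×L_1(-1.0)
P(-1.0) = -2.500000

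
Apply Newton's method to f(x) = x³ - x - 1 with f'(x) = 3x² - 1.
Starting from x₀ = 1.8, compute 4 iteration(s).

f(x) = x³ - x - 1
f'(x) = 3x² - 1
x₀ = 1.8

Newton-Raphson formula: x_{n+1} = x_n - f(x_n)/f'(x_n)

Iteration 1:
  f(1.800000) = 3.032000
  f'(1.800000) = 8.720000
  x_1 = 1.800000 - 3.032000/8.720000 = 1.452294
Iteration 2:
  f(1.452294) = 0.610821
  f'(1.452294) = 5.327470
  x_2 = 1.452294 - 0.610821/5.327470 = 1.337639
Iteration 3:
  f(1.337639) = 0.055767
  f'(1.337639) = 4.367831
  x_3 = 1.337639 - 0.055767/4.367831 = 1.324871
Iteration 4:
  f(1.324871) = 0.000652
  f'(1.324871) = 4.265848
  x_4 = 1.324871 - 0.000652/4.265848 = 1.324718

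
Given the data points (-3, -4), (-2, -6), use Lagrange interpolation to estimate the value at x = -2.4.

Lagrange interpolation formula:
P(x) = Σ yᵢ × Lᵢ(x)
where Lᵢ(x) = Π_{j≠i} (x - xⱼ)/(xᵢ - xⱼ)

L_0(-2.4) = (-2.4 - (-2))/(-3 - (-2)) = 0.400000
L_1(-2.4) = (-2.4 - (-3))/(-2 - (-3)) = 0.600000

P(-2.4) = (-4)×L_0(-2.4) + (-6)×L_1(-2.4)
P(-2.4) = -5.200000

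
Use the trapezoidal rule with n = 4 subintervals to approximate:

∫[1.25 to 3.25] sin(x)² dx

f(x) = sin(x)²
a = 1.25, b = 3.25, n = 4
h = (b - a)/n = 0.500000

Trapezoidal rule: (h/2)[f(x₀) + 2f(x₁) + 2f(x₂) + ... + f(xₙ)]

x_0 = 1.2500, f(x_0) = 0.900572, coefficient = 1
x_1 = 1.7500, f(x_1) = 0.968228, coefficient = 2
x_2 = 2.2500, f(x_2) = 0.605398, coefficient = 2
x_3 = 2.7500, f(x_3) = 0.145665, coefficient = 2
x_4 = 3.2500, f(x_4) = 0.011706, coefficient = 1

I ≈ (0.500000/2) × 4.350861 = 1.087715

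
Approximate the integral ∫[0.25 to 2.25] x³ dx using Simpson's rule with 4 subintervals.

f(x) = x³
a = 0.25, b = 2.25, n = 4
h = (b - a)/n = 0.500000

Simpson's rule: (h/3)[f(x₀) + 4f(x₁) + 2f(x₂) + ... + f(xₙ)]

x_0 = 0.2500, f(x_0) = 0.015625, coefficient = 1
x_1 = 0.7500, f(x_1) = 0.421875, coefficient = 4
x_2 = 1.2500, f(x_2) = 1.953125, coefficient = 2
x_3 = 1.7500, f(x_3) = 5.359375, coefficient = 4
x_4 = 2.2500, f(x_4) = 11.390625, coefficient = 1

I ≈ (0.500000/3) × 38.437500 = 6.406250
Exact value: 6.406250
Error: 0.000000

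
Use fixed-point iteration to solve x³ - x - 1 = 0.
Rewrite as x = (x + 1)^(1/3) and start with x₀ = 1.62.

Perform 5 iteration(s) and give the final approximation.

Equation: x³ - x - 1 = 0
Fixed-point form: x = (x + 1)^(1/3)
x₀ = 1.62

x_1 = g(1.620000) = 1.378586
x_2 = g(1.378586) = 1.334872
x_3 = g(1.334872) = 1.326644
x_4 = g(1.326644) = 1.325084
x_5 = g(1.325084) = 1.324787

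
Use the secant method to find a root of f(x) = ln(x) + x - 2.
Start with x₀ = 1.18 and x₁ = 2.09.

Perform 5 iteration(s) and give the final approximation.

f(x) = ln(x) + x - 2
x₀ = 1.18, x₁ = 2.09

Secant formula: x_{n+1} = x_n - f(x_n)(x_n - x_{n-1})/(f(x_n) - f(x_{n-1}))

Iteration 1:
  f(1.180000) = -0.654486
  f(2.090000) = 0.827164
  x_2 = 2.090000 - 0.827164×(2.090000 - 1.180000)/(0.827164 - (-0.654486))
       = 1.581972
Iteration 2:
  f(2.090000) = 0.827164
  f(1.581972) = 0.040644
  x_3 = 1.581972 - 0.040644×(1.581972 - 2.090000)/(0.040644 - 0.827164)
       = 1.555719
Iteration 3:
  f(1.581972) = 0.040644
  f(1.555719) = -0.002343
  x_4 = 1.555719 - (-0.002343)×(1.555719 - 1.581972)/(-0.002343 - 0.040644)
       = 1.557150
Iteration 4:
  f(1.555719) = -0.002343
  f(1.557150) = 0.000007
  x_5 = 1.557150 - 0.000007×(1.557150 - 1.555719)/(0.000007 - (-0.002343))
       = 1.557146
Iteration 5:
  f(1.557150) = 0.000007
  f(1.557146) = 0.000000
  x_6 = 1.557146 - 0.000000×(1.557146 - 1.557150)/(0.000000 - 0.000007)
       = 1.557146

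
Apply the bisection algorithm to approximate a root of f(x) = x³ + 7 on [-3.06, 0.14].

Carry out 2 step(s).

f(x) = x³ + 7
Initial interval: [-3.06, 0.14]

Iteration 1:
  c_1 = (-3.060000 + 0.140000)/2 = -1.460000
  f(c_1) = f(-1.460000) = 3.887864
  f(a) × f(c) < 0, new interval: [-3.060000, -1.460000]
Iteration 2:
  c_2 = (-3.060000 + (-1.460000))/2 = -2.260000
  f(c_2) = f(-2.260000) = -4.543176
  f(a) × f(c) ≥ 0, new interval: [-2.260000, -1.460000]

After 2 iteration(s), the approximation is c_2 = -2.260000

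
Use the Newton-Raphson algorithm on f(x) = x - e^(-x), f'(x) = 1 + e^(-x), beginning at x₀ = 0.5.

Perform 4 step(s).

f(x) = x - e^(-x)
f'(x) = 1 + e^(-x)
x₀ = 0.5

Newton-Raphson formula: x_{n+1} = x_n - f(x_n)/f'(x_n)

Iteration 1:
  f(0.500000) = -0.106531
  f'(0.500000) = 1.606531
  x_1 = 0.500000 - (-0.106531)/1.606531 = 0.566311
Iteration 2:
  f(0.566311) = -0.001305
  f'(0.566311) = 1.567616
  x_2 = 0.566311 - (-0.001305)/1.567616 = 0.567143
Iteration 3:
  f(0.567143) = 0.000000
  f'(0.567143) = 1.567143
  x_3 = 0.567143 - 0.000000/1.567143 = 0.567143
Iteration 4:
  f(0.567143) = 0.000000
  f'(0.567143) = 1.567143
  x_4 = 0.567143 - 0.000000/1.567143 = 0.567143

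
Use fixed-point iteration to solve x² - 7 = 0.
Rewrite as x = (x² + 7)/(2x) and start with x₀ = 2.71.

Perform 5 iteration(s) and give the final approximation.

Equation: x² - 7 = 0
Fixed-point form: x = (x² + 7)/(2x)
x₀ = 2.71

x_1 = g(2.710000) = 2.646513
x_2 = g(2.646513) = 2.645751
x_3 = g(2.645751) = 2.645751
x_4 = g(2.645751) = 2.645751
x_5 = g(2.645751) = 2.645751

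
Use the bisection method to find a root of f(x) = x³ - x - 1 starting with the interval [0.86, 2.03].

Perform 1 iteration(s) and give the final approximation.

f(x) = x³ - x - 1
Initial interval: [0.86, 2.03]

Iteration 1:
  c_1 = (0.860000 + 2.030000)/2 = 1.445000
  f(c_1) = f(1.445000) = 0.572196
  f(a) × f(c) < 0, new interval: [0.860000, 1.445000]

After 1 iteration(s), the approximation is c_1 = 1.445000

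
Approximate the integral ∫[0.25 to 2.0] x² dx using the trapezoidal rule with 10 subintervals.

f(x) = x²
a = 0.25, b = 2.0, n = 10
h = (b - a)/n = 0.175000

Trapezoidal rule: (h/2)[f(x₀) + 2f(x₁) + 2f(x₂) + ... + f(xₙ)]

x_0 = 0.2500, f(x_0) = 0.062500, coefficient = 1
x_1 = 0.4250, f(x_1) = 0.180625, coefficient = 2
x_2 = 0.6000, f(x_2) = 0.360000, coefficient = 2
x_3 = 0.7750, f(x_3) = 0.600625, coefficient = 2
x_4 = 0.9500, f(x_4) = 0.902500, coefficient = 2
x_5 = 1.1250, f(x_5) = 1.265625, coefficient = 2
x_6 = 1.3000, f(x_6) = 1.690000, coefficient = 2
x_7 = 1.4750, f(x_7) = 2.175625, coefficient = 2
x_8 = 1.6500, f(x_8) = 2.722500, coefficient = 2
x_9 = 1.8250, f(x_9) = 3.330625, coefficient = 2
x_10 = 2.0000, f(x_10) = 4.000000, coefficient = 1

I ≈ (0.175000/2) × 30.518750 = 2.670391
Exact value: 2.661458
Error: 0.008932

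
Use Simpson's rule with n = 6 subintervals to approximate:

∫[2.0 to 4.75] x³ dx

f(x) = x³
a = 2.0, b = 4.75, n = 6
h = (b - a)/n = 0.458333

Simpson's rule: (h/3)[f(x₀) + 4f(x₁) + 2f(x₂) + ... + f(xₙ)]

x_0 = 2.0000, f(x_0) = 8.000000, coefficient = 1
x_1 = 2.4583, f(x_1) = 14.856698, coefficient = 4
x_2 = 2.9167, f(x_2) = 24.811921, coefficient = 2
x_3 = 3.3750, f(x_3) = 38.443359, coefficient = 4
x_4 = 3.8333, f(x_4) = 56.328704, coefficient = 2
x_5 = 4.2917, f(x_5) = 79.045645, coefficient = 4
x_6 = 4.7500, f(x_6) = 107.171875, coefficient = 1

I ≈ (0.458333/3) × 806.835937 = 123.266602
Exact value: 123.266602
Error: 0.000000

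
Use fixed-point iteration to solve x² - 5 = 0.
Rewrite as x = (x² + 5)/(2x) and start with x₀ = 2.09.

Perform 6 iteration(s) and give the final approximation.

Equation: x² - 5 = 0
Fixed-point form: x = (x² + 5)/(2x)
x₀ = 2.09

x_1 = g(2.090000) = 2.241172
x_2 = g(2.241172) = 2.236074
x_3 = g(2.236074) = 2.236068
x_4 = g(2.236068) = 2.236068
x_5 = g(2.236068) = 2.236068
x_6 = g(2.236068) = 2.236068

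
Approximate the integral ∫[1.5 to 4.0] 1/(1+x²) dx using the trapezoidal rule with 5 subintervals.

f(x) = 1/(1+x²)
a = 1.5, b = 4.0, n = 5
h = (b - a)/n = 0.500000

Trapezoidal rule: (h/2)[f(x₀) + 2f(x₁) + 2f(x₂) + ... + f(xₙ)]

x_0 = 1.5000, f(x_0) = 0.307692, coefficient = 1
x_1 = 2.0000, f(x_1) = 0.200000, coefficient = 2
x_2 = 2.5000, f(x_2) = 0.137931, coefficient = 2
x_3 = 3.0000, f(x_3) = 0.100000, coefficient = 2
x_4 = 3.5000, f(x_4) = 0.075472, coefficient = 2
x_5 = 4.0000, f(x_5) = 0.058824, coefficient = 1

I ≈ (0.500000/2) × 1.393321 = 0.348330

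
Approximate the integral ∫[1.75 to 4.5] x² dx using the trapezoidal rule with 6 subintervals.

f(x) = x²
a = 1.75, b = 4.5, n = 6
h = (b - a)/n = 0.458333

Trapezoidal rule: (h/2)[f(x₀) + 2f(x₁) + 2f(x₂) + ... + f(xₙ)]

x_0 = 1.7500, f(x_0) = 3.062500, coefficient = 1
x_1 = 2.2083, f(x_1) = 4.876736, coefficient = 2
x_2 = 2.6667, f(x_2) = 7.111111, coefficient = 2
x_3 = 3.1250, f(x_3) = 9.765625, coefficient = 2
x_4 = 3.5833, f(x_4) = 12.840278, coefficient = 2
x_5 = 4.0417, f(x_5) = 16.335069, coefficient = 2
x_6 = 4.5000, f(x_6) = 20.250000, coefficient = 1

I ≈ (0.458333/2) × 125.170139 = 28.684823
Exact value: 28.588542
Error: 0.096282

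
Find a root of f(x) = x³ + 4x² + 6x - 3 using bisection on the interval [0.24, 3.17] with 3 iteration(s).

f(x) = x³ + 4x² + 6x - 3
Initial interval: [0.24, 3.17]

Iteration 1:
  c_1 = (0.240000 + 3.170000)/2 = 1.705000
  f(c_1) = f(1.705000) = 23.814578
  f(a) × f(c) < 0, new interval: [0.240000, 1.705000]
Iteration 2:
  c_2 = (0.240000 + 1.705000)/2 = 0.972500
  f(c_2) = f(0.972500) = 7.537773
  f(a) × f(c) < 0, new interval: [0.240000, 0.972500]
Iteration 3:
  c_3 = (0.240000 + 0.972500)/2 = 0.606250
  f(c_3) = f(0.606250) = 2.330477
  f(a) × f(c) < 0, new interval: [0.240000, 0.606250]

After 3 iteration(s), the approximation is c_3 = 0.606250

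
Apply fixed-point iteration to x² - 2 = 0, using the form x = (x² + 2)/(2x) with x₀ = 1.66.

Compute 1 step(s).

Equation: x² - 2 = 0
Fixed-point form: x = (x² + 2)/(2x)
x₀ = 1.66

x_1 = g(1.660000) = 1.432410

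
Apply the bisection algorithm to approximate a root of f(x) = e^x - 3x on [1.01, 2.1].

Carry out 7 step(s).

f(x) = e^x - 3x
Initial interval: [1.01, 2.1]

Iteration 1:
  c_1 = (1.010000 + 2.100000)/2 = 1.555000
  f(c_1) = f(1.555000) = 0.070087
  f(a) × f(c) < 0, new interval: [1.010000, 1.555000]
Iteration 2:
  c_2 = (1.010000 + 1.555000)/2 = 1.282500
  f(c_2) = f(1.282500) = -0.241857
  f(a) × f(c) ≥ 0, new interval: [1.282500, 1.555000]
Iteration 3:
  c_3 = (1.282500 + 1.555000)/2 = 1.418750
  f(c_3) = f(1.418750) = -0.124298
  f(a) × f(c) ≥ 0, new interval: [1.418750, 1.555000]
Iteration 4:
  c_4 = (1.418750 + 1.555000)/2 = 1.486875
  f(c_4) = f(1.486875) = -0.037374
  f(a) × f(c) ≥ 0, new interval: [1.486875, 1.555000]
Iteration 5:
  c_5 = (1.486875 + 1.555000)/2 = 1.520938
  f(c_5) = f(1.520938) = 0.013701
  f(a) × f(c) < 0, new interval: [1.486875, 1.520938]
Iteration 6:
  c_6 = (1.486875 + 1.520938)/2 = 1.503906
  f(c_6) = f(1.503906) = -0.012489
  f(a) × f(c) ≥ 0, new interval: [1.503906, 1.520938]
Iteration 7:
  c_7 = (1.503906 + 1.520938)/2 = 1.512422
  f(c_7) = f(1.512422) = 0.000442
  f(a) × f(c) < 0, new interval: [1.503906, 1.512422]

After 7 iteration(s), the approximation is c_7 = 1.512422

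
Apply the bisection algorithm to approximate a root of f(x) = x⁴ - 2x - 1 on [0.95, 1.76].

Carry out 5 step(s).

f(x) = x⁴ - 2x - 1
Initial interval: [0.95, 1.76]

Iteration 1:
  c_1 = (0.950000 + 1.760000)/2 = 1.355000
  f(c_1) = f(1.355000) = -0.339012
  f(a) × f(c) ≥ 0, new interval: [1.355000, 1.760000]
Iteration 2:
  c_2 = (1.355000 + 1.760000)/2 = 1.557500
  f(c_2) = f(1.557500) = 1.769536
  f(a) × f(c) < 0, new interval: [1.355000, 1.557500]
Iteration 3:
  c_3 = (1.355000 + 1.557500)/2 = 1.456250
  f(c_3) = f(1.456250) = 0.584716
  f(a) × f(c) < 0, new interval: [1.355000, 1.456250]
Iteration 4:
  c_4 = (1.355000 + 1.456250)/2 = 1.405625
  f(c_4) = f(1.405625) = 0.092463
  f(a) × f(c) < 0, new interval: [1.355000, 1.405625]
Iteration 5:
  c_5 = (1.355000 + 1.405625)/2 = 1.380313
  f(c_5) = f(1.380313) = -0.130599
  f(a) × f(c) ≥ 0, new interval: [1.380313, 1.405625]

After 5 iteration(s), the approximation is c_5 = 1.380313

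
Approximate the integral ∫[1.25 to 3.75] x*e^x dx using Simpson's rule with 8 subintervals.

f(x) = x*e^x
a = 1.25, b = 3.75, n = 8
h = (b - a)/n = 0.312500

Simpson's rule: (h/3)[f(x₀) + 4f(x₁) + 2f(x₂) + ... + f(xₙ)]

x_0 = 1.2500, f(x_0) = 4.362929, coefficient = 1
x_1 = 1.5625, f(x_1) = 7.454271, coefficient = 4
x_2 = 1.8750, f(x_2) = 12.226536, coefficient = 2
x_3 = 2.1875, f(x_3) = 19.496975, coefficient = 4
x_4 = 2.5000, f(x_4) = 30.456235, coefficient = 2
x_5 = 2.8125, f(x_5) = 46.832330, coefficient = 4
x_6 = 3.1250, f(x_6) = 71.124672, coefficient = 2
x_7 = 3.4375, f(x_7) = 106.937491, coefficient = 4
x_8 = 3.7500, f(x_8) = 159.454058, coefficient = 1

I ≈ (0.312500/3) × 1114.316136 = 116.074597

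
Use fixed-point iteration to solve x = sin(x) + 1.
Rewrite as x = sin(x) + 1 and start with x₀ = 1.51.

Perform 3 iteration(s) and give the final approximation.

Equation: x = sin(x) + 1
Fixed-point form: x = sin(x) + 1
x₀ = 1.51

x_1 = g(1.510000) = 1.998152
x_2 = g(1.998152) = 1.910065
x_3 = g(1.910065) = 1.942998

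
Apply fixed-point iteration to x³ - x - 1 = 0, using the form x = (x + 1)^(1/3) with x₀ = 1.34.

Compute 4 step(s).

Equation: x³ - x - 1 = 0
Fixed-point form: x = (x + 1)^(1/3)
x₀ = 1.34

x_1 = g(1.340000) = 1.327614
x_2 = g(1.327614) = 1.325268
x_3 = g(1.325268) = 1.324822
x_4 = g(1.324822) = 1.324738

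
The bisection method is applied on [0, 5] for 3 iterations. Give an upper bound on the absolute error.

Bisection error bound: |error| ≤ (b-a)/2^n
|error| ≤ (5 - 0)/2^3 = 5/2^3
|error| ≤ 0.6250000000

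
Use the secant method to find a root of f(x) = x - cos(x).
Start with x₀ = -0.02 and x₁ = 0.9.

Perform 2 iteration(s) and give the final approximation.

f(x) = x - cos(x)
x₀ = -0.02, x₁ = 0.9

Secant formula: x_{n+1} = x_n - f(x_n)(x_n - x_{n-1})/(f(x_n) - f(x_{n-1}))

Iteration 1:
  f(-0.020000) = -1.019800
  f(0.900000) = 0.278390
  x_2 = 0.900000 - 0.278390×(0.900000 - (-0.020000))/(0.278390 - (-1.019800))
       = 0.702711
Iteration 2:
  f(0.900000) = 0.278390
  f(0.702711) = -0.060382
  x_3 = 0.702711 - (-0.060382)×(0.702711 - 0.900000)/(-0.060382 - 0.278390)
       = 0.737875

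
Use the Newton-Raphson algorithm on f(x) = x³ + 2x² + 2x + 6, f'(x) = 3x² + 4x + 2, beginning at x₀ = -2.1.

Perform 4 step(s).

f(x) = x³ + 2x² + 2x + 6
f'(x) = 3x² + 4x + 2
x₀ = -2.1

Newton-Raphson formula: x_{n+1} = x_n - f(x_n)/f'(x_n)

Iteration 1:
  f(-2.100000) = 1.359000
  f'(-2.100000) = 6.830000
  x_1 = -2.100000 - 1.359000/6.830000 = -2.298975
Iteration 2:
  f(-2.298975) = -0.178119
  f'(-2.298975) = 8.659959
  x_2 = -2.298975 - (-0.178119)/8.659959 = -2.278407
Iteration 3:
  f(-2.278407) = -0.002063
  f'(-2.278407) = 8.459787
  x_3 = -2.278407 - (-0.002063)/8.459787 = -2.278163
Iteration 4:
  f(-2.278163) = 0.000000
  f'(-2.278163) = 8.457429
  x_4 = -2.278163 - 0.000000/8.457429 = -2.278163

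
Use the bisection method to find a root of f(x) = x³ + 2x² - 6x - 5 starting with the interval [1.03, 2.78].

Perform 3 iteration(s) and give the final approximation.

f(x) = x³ + 2x² - 6x - 5
Initial interval: [1.03, 2.78]

Iteration 1:
  c_1 = (1.030000 + 2.780000)/2 = 1.905000
  f(c_1) = f(1.905000) = -2.258657
  f(a) × f(c) ≥ 0, new interval: [1.905000, 2.780000]
Iteration 2:
  c_2 = (1.905000 + 2.780000)/2 = 2.342500
  f(c_2) = f(2.342500) = 4.773627
  f(a) × f(c) < 0, new interval: [1.905000, 2.342500]
Iteration 3:
  c_3 = (1.905000 + 2.342500)/2 = 2.123750
  f(c_3) = f(2.123750) = 0.856908
  f(a) × f(c) < 0, new interval: [1.905000, 2.123750]

After 3 iteration(s), the approximation is c_3 = 2.123750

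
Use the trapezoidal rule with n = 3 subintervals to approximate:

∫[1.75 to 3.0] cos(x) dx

f(x) = cos(x)
a = 1.75, b = 3.0, n = 3
h = (b - a)/n = 0.416667

Trapezoidal rule: (h/2)[f(x₀) + 2f(x₁) + 2f(x₂) + ... + f(xₙ)]

x_0 = 1.7500, f(x_0) = -0.178246, coefficient = 1
x_1 = 2.1667, f(x_1) = -0.561229, coefficient = 2
x_2 = 2.5833, f(x_2) = -0.848178, coefficient = 2
x_3 = 3.0000, f(x_3) = -0.989992, coefficient = 1

I ≈ (0.416667/2) × -3.987054 = -0.830636
Exact value: -0.842866
Error: 0.012230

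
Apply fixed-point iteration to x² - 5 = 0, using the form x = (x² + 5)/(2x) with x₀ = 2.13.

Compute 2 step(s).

Equation: x² - 5 = 0
Fixed-point form: x = (x² + 5)/(2x)
x₀ = 2.13

x_1 = g(2.130000) = 2.238709
x_2 = g(2.238709) = 2.236070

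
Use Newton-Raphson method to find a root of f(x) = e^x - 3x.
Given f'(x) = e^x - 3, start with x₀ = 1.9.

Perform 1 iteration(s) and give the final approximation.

f(x) = e^x - 3x
f'(x) = e^x - 3
x₀ = 1.9

Newton-Raphson formula: x_{n+1} = x_n - f(x_n)/f'(x_n)

Iteration 1:
  f(1.900000) = 0.985894
  f'(1.900000) = 3.685894
  x_1 = 1.900000 - 0.985894/3.685894 = 1.632522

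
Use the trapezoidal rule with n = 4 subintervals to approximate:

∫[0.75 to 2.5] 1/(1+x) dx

f(x) = 1/(1+x)
a = 0.75, b = 2.5, n = 4
h = (b - a)/n = 0.437500

Trapezoidal rule: (h/2)[f(x₀) + 2f(x₁) + 2f(x₂) + ... + f(xₙ)]

x_0 = 0.7500, f(x_0) = 0.571429, coefficient = 1
x_1 = 1.1875, f(x_1) = 0.457143, coefficient = 2
x_2 = 1.6250, f(x_2) = 0.380952, coefficient = 2
x_3 = 2.0625, f(x_3) = 0.326531, coefficient = 2
x_4 = 2.5000, f(x_4) = 0.285714, coefficient = 1

I ≈ (0.437500/2) × 3.186395 = 0.697024
Exact value: 0.693147
Error: 0.003877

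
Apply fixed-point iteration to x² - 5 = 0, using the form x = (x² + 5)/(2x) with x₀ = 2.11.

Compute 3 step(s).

Equation: x² - 5 = 0
Fixed-point form: x = (x² + 5)/(2x)
x₀ = 2.11

x_1 = g(2.110000) = 2.239834
x_2 = g(2.239834) = 2.236071
x_3 = g(2.236071) = 2.236068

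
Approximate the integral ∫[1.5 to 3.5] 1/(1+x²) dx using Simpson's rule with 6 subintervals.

f(x) = 1/(1+x²)
a = 1.5, b = 3.5, n = 6
h = (b - a)/n = 0.333333

Simpson's rule: (h/3)[f(x₀) + 4f(x₁) + 2f(x₂) + ... + f(xₙ)]

x_0 = 1.5000, f(x_0) = 0.307692, coefficient = 1
x_1 = 1.8333, f(x_1) = 0.229299, coefficient = 4
x_2 = 2.1667, f(x_2) = 0.175610, coefficient = 2
x_3 = 2.5000, f(x_3) = 0.137931, coefficient = 4
x_4 = 2.8333, f(x_4) = 0.110769, coefficient = 2
x_5 = 3.1667, f(x_5) = 0.090680, coefficient = 4
x_6 = 3.5000, f(x_6) = 0.075472, coefficient = 1

I ≈ (0.333333/3) × 2.787564 = 0.309729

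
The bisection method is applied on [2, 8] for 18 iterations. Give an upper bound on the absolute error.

Bisection error bound: |error| ≤ (b-a)/2^n
|error| ≤ (8 - 2)/2^18 = 6/2^18
|error| ≤ 0.0000228882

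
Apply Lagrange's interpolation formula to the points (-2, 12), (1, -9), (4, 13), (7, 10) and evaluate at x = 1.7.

Lagrange interpolation formula:
P(x) = Σ yᵢ × Lᵢ(x)
where Lᵢ(x) = Π_{j≠i} (x - xⱼ)/(xᵢ - xⱼ)

L_0(1.7) = (1.7 - 1)/(-2 - 1) × (1.7 - 4)/(-2 - 4) × (1.7 - 7)/(-2 - 7) = -0.052673
L_1(1.7) = (1.7 - (-2))/(1 - (-2)) × (1.7 - 4)/(1 - 4) × (1.7 - 7)/(1 - 7) = 0.835241
L_2(1.7) = (1.7 - (-2))/(4 - (-2)) × (1.7 - 1)/(4 - 1) × (1.7 - 7)/(4 - 7) = 0.254204
L_3(1.7) = (1.7 - (-2))/(7 - (-2)) × (1.7 - 1)/(7 - 1) × (1.7 - 4)/(7 - 4) = -0.036772

P(1.7) = 12×L_0(1.7) + (-9)×L_1(1.7) + 13×L_2(1.7) + 10×L_3(1.7)
P(1.7) = -5.212309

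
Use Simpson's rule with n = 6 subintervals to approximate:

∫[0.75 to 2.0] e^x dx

f(x) = e^x
a = 0.75, b = 2.0, n = 6
h = (b - a)/n = 0.208333

Simpson's rule: (h/3)[f(x₀) + 4f(x₁) + 2f(x₂) + ... + f(xₙ)]

x_0 = 0.7500, f(x_0) = 2.117000, coefficient = 1
x_1 = 0.9583, f(x_1) = 2.607347, coefficient = 4
x_2 = 1.1667, f(x_2) = 3.211271, coefficient = 2
x_3 = 1.3750, f(x_3) = 3.955077, coefficient = 4
x_4 = 1.5833, f(x_4) = 4.871166, coefficient = 2
x_5 = 1.7917, f(x_5) = 5.999443, coefficient = 4
x_6 = 2.0000, f(x_6) = 7.389056, coefficient = 1

I ≈ (0.208333/3) × 75.918398 = 5.272111
Exact value: 5.272056
Error: 0.000055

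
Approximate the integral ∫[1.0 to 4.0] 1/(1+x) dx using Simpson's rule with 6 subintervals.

f(x) = 1/(1+x)
a = 1.0, b = 4.0, n = 6
h = (b - a)/n = 0.500000

Simpson's rule: (h/3)[f(x₀) + 4f(x₁) + 2f(x₂) + ... + f(xₙ)]

x_0 = 1.0000, f(x_0) = 0.500000, coefficient = 1
x_1 = 1.5000, f(x_1) = 0.400000, coefficient = 4
x_2 = 2.0000, f(x_2) = 0.333333, coefficient = 2
x_3 = 2.5000, f(x_3) = 0.285714, coefficient = 4
x_4 = 3.0000, f(x_4) = 0.250000, coefficient = 2
x_5 = 3.5000, f(x_5) = 0.222222, coefficient = 4
x_6 = 4.0000, f(x_6) = 0.200000, coefficient = 1

I ≈ (0.500000/3) × 5.498413 = 0.916402
Exact value: 0.916291
Error: 0.000111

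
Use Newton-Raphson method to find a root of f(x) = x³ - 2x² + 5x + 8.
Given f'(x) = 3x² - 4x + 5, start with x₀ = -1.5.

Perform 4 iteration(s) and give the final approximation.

f(x) = x³ - 2x² + 5x + 8
f'(x) = 3x² - 4x + 5
x₀ = -1.5

Newton-Raphson formula: x_{n+1} = x_n - f(x_n)/f'(x_n)

Iteration 1:
  f(-1.500000) = -7.375000
  f'(-1.500000) = 17.750000
  x_1 = -1.500000 - (-7.375000)/17.750000 = -1.084507
Iteration 2:
  f(-1.084507) = -1.050395
  f'(-1.084507) = 12.866495
  x_2 = -1.084507 - (-1.050395)/12.866495 = -1.002869
Iteration 3:
  f(-1.002869) = -0.034469
  f'(-1.002869) = 12.028715
  x_3 = -1.002869 - (-0.034469)/12.028715 = -1.000003
Iteration 4:
  f(-1.000003) = -0.000041
  f'(-1.000003) = 12.000034
  x_4 = -1.000003 - (-0.000041)/12.000034 = -1.000000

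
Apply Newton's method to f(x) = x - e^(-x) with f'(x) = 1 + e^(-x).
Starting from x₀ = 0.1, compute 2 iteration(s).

f(x) = x - e^(-x)
f'(x) = 1 + e^(-x)
x₀ = 0.1

Newton-Raphson formula: x_{n+1} = x_n - f(x_n)/f'(x_n)

Iteration 1:
  f(0.100000) = -0.804837
  f'(0.100000) = 1.904837
  x_1 = 0.100000 - (-0.804837)/1.904837 = 0.522523
Iteration 2:
  f(0.522523) = -0.070500
  f'(0.522523) = 1.593023
  x_2 = 0.522523 - (-0.070500)/1.593023 = 0.566778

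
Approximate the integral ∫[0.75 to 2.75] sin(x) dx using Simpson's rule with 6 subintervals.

f(x) = sin(x)
a = 0.75, b = 2.75, n = 6
h = (b - a)/n = 0.333333

Simpson's rule: (h/3)[f(x₀) + 4f(x₁) + 2f(x₂) + ... + f(xₙ)]

x_0 = 0.7500, f(x_0) = 0.681639, coefficient = 1
x_1 = 1.0833, f(x_1) = 0.883524, coefficient = 4
x_2 = 1.4167, f(x_2) = 0.988146, coefficient = 2
x_3 = 1.7500, f(x_3) = 0.983986, coefficient = 4
x_4 = 2.0833, f(x_4) = 0.871503, coefficient = 2
x_5 = 2.4167, f(x_5) = 0.663080, coefficient = 4
x_6 = 2.7500, f(x_6) = 0.381661, coefficient = 1

I ≈ (0.333333/3) × 14.904957 = 1.656106
Exact value: 1.655991
Error: 0.000115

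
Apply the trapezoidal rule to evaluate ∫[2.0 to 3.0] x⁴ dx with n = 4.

f(x) = x⁴
a = 2.0, b = 3.0, n = 4
h = (b - a)/n = 0.250000

Trapezoidal rule: (h/2)[f(x₀) + 2f(x₁) + 2f(x₂) + ... + f(xₙ)]

x_0 = 2.0000, f(x_0) = 16.000000, coefficient = 1
x_1 = 2.2500, f(x_1) = 25.628906, coefficient = 2
x_2 = 2.5000, f(x_2) = 39.062500, coefficient = 2
x_3 = 2.7500, f(x_3) = 57.191406, coefficient = 2
x_4 = 3.0000, f(x_4) = 81.000000, coefficient = 1

I ≈ (0.250000/2) × 340.765625 = 42.595703
Exact value: 42.200000
Error: 0.395703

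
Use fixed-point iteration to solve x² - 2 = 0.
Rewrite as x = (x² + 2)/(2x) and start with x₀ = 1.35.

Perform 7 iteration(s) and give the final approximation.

Equation: x² - 2 = 0
Fixed-point form: x = (x² + 2)/(2x)
x₀ = 1.35

x_1 = g(1.350000) = 1.415741
x_2 = g(1.415741) = 1.414214
x_3 = g(1.414214) = 1.414214
x_4 = g(1.414214) = 1.414214
x_5 = g(1.414214) = 1.414214
x_6 = g(1.414214) = 1.414214
x_7 = g(1.414214) = 1.414214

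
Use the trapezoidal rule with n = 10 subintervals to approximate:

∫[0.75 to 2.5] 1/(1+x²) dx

f(x) = 1/(1+x²)
a = 0.75, b = 2.5, n = 10
h = (b - a)/n = 0.175000

Trapezoidal rule: (h/2)[f(x₀) + 2f(x₁) + 2f(x₂) + ... + f(xₙ)]

x_0 = 0.7500, f(x_0) = 0.640000, coefficient = 1
x_1 = 0.9250, f(x_1) = 0.538902, coefficient = 2
x_2 = 1.1000, f(x_2) = 0.452489, coefficient = 2
x_3 = 1.2750, f(x_3) = 0.380862, coefficient = 2
x_4 = 1.4500, f(x_4) = 0.322321, coefficient = 2
x_5 = 1.6250, f(x_5) = 0.274678, coefficient = 2
x_6 = 1.8000, f(x_6) = 0.235849, coefficient = 2
x_7 = 1.9750, f(x_7) = 0.204056, coefficient = 2
x_8 = 2.1500, f(x_8) = 0.177857, coefficient = 2
x_9 = 2.3250, f(x_9) = 0.156113, coefficient = 2
x_10 = 2.5000, f(x_10) = 0.137931, coefficient = 1

I ≈ (0.175000/2) × 6.264182 = 0.548116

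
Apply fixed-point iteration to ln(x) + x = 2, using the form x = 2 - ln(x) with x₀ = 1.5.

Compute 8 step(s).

Equation: ln(x) + x = 2
Fixed-point form: x = 2 - ln(x)
x₀ = 1.5

x_1 = g(1.500000) = 1.594535
x_2 = g(1.594535) = 1.533418
x_3 = g(1.533418) = 1.572501
x_4 = g(1.572501) = 1.547333
x_5 = g(1.547333) = 1.563467
x_6 = g(1.563467) = 1.553094
x_7 = g(1.553094) = 1.559751
x_8 = g(1.559751) = 1.555474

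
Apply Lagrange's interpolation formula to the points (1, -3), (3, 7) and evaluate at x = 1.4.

Lagrange interpolation formula:
P(x) = Σ yᵢ × Lᵢ(x)
where Lᵢ(x) = Π_{j≠i} (x - xⱼ)/(xᵢ - xⱼ)

L_0(1.4) = (1.4 - 3)/(1 - 3) = 0.800000
L_1(1.4) = (1.4 - 1)/(3 - 1) = 0.200000

P(1.4) = (-3)×L_0(1.4) + 7×L_1(1.4)
P(1.4) = -1.000000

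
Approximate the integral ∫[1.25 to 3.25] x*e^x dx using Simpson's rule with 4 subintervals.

f(x) = x*e^x
a = 1.25, b = 3.25, n = 4
h = (b - a)/n = 0.500000

Simpson's rule: (h/3)[f(x₀) + 4f(x₁) + 2f(x₂) + ... + f(xₙ)]

x_0 = 1.2500, f(x_0) = 4.362929, coefficient = 1
x_1 = 1.7500, f(x_1) = 10.070555, coefficient = 4
x_2 = 2.2500, f(x_2) = 21.347406, coefficient = 2
x_3 = 2.7500, f(x_3) = 43.017238, coefficient = 4
x_4 = 3.2500, f(x_4) = 83.818605, coefficient = 1

I ≈ (0.500000/3) × 343.227514 = 57.204586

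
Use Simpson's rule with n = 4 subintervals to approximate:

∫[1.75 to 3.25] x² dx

f(x) = x²
a = 1.75, b = 3.25, n = 4
h = (b - a)/n = 0.375000

Simpson's rule: (h/3)[f(x₀) + 4f(x₁) + 2f(x₂) + ... + f(xₙ)]

x_0 = 1.7500, f(x_0) = 3.062500, coefficient = 1
x_1 = 2.1250, f(x_1) = 4.515625, coefficient = 4
x_2 = 2.5000, f(x_2) = 6.250000, coefficient = 2
x_3 = 2.8750, f(x_3) = 8.265625, coefficient = 4
x_4 = 3.2500, f(x_4) = 10.562500, coefficient = 1

I ≈ (0.375000/3) × 77.250000 = 9.656250
Exact value: 9.656250
Error: 0.000000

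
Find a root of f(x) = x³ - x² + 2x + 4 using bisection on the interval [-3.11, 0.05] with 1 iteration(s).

f(x) = x³ - x² + 2x + 4
Initial interval: [-3.11, 0.05]

Iteration 1:
  c_1 = (-3.110000 + 0.050000)/2 = -1.530000
  f(c_1) = f(-1.530000) = -4.982477
  f(a) × f(c) ≥ 0, new interval: [-1.530000, 0.050000]

After 1 iteration(s), the approximation is c_1 = -1.530000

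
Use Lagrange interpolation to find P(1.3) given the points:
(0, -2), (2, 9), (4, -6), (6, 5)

Lagrange interpolation formula:
P(x) = Σ yᵢ × Lᵢ(x)
where Lᵢ(x) = Π_{j≠i} (x - xⱼ)/(xᵢ - xⱼ)

L_0(1.3) = (1.3 - 2)/(0 - 2) × (1.3 - 4)/(0 - 4) × (1.3 - 6)/(0 - 6) = 0.185062
L_1(1.3) = (1.3 - 0)/(2 - 0) × (1.3 - 4)/(2 - 4) × (1.3 - 6)/(2 - 6) = 1.031063
L_2(1.3) = (1.3 - 0)/(4 - 0) × (1.3 - 2)/(4 - 2) × (1.3 - 6)/(4 - 6) = -0.267313
L_3(1.3) = (1.3 - 0)/(6 - 0) × (1.3 - 2)/(6 - 2) × (1.3 - 4)/(6 - 4) = 0.051188

P(1.3) = (-2)×L_0(1.3) + 9×L_1(1.3) + (-6)×L_2(1.3) + 5×L_3(1.3)
P(1.3) = 10.769250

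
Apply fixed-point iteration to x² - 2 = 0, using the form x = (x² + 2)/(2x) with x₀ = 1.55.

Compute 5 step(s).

Equation: x² - 2 = 0
Fixed-point form: x = (x² + 2)/(2x)
x₀ = 1.55

x_1 = g(1.550000) = 1.420161
x_2 = g(1.420161) = 1.414226
x_3 = g(1.414226) = 1.414214
x_4 = g(1.414214) = 1.414214
x_5 = g(1.414214) = 1.414214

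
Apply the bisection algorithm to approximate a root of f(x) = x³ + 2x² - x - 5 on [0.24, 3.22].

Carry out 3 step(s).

f(x) = x³ + 2x² - x - 5
Initial interval: [0.24, 3.22]

Iteration 1:
  c_1 = (0.240000 + 3.220000)/2 = 1.730000
  f(c_1) = f(1.730000) = 4.433517
  f(a) × f(c) < 0, new interval: [0.240000, 1.730000]
Iteration 2:
  c_2 = (0.240000 + 1.730000)/2 = 0.985000
  f(c_2) = f(0.985000) = -3.088878
  f(a) × f(c) ≥ 0, new interval: [0.985000, 1.730000]
Iteration 3:
  c_3 = (0.985000 + 1.730000)/2 = 1.357500
  f(c_3) = f(1.357500) = -0.170278
  f(a) × f(c) ≥ 0, new interval: [1.357500, 1.730000]

After 3 iteration(s), the approximation is c_3 = 1.357500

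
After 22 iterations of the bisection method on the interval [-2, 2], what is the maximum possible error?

Bisection error bound: |error| ≤ (b-a)/2^n
|error| ≤ (2 - (-2))/2^22 = 4/2^22
|error| ≤ 0.0000009537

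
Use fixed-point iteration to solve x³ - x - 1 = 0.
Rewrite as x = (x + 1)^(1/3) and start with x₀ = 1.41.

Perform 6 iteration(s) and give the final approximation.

Equation: x³ - x - 1 = 0
Fixed-point form: x = (x + 1)^(1/3)
x₀ = 1.41

x_1 = g(1.410000) = 1.340723
x_2 = g(1.340723) = 1.327751
x_3 = g(1.327751) = 1.325294
x_4 = g(1.325294) = 1.324827
x_5 = g(1.324827) = 1.324739
x_6 = g(1.324739) = 1.324722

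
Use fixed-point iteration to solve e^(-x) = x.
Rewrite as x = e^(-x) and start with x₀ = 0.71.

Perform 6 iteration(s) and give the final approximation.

Equation: e^(-x) = x
Fixed-point form: x = e^(-x)
x₀ = 0.71

x_1 = g(0.710000) = 0.491644
x_2 = g(0.491644) = 0.611620
x_3 = g(0.611620) = 0.542471
x_4 = g(0.542471) = 0.581310
x_5 = g(0.581310) = 0.559165
x_6 = g(0.559165) = 0.571686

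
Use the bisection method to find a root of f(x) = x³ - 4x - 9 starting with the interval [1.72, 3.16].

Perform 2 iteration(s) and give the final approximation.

f(x) = x³ - 4x - 9
Initial interval: [1.72, 3.16]

Iteration 1:
  c_1 = (1.720000 + 3.160000)/2 = 2.440000
  f(c_1) = f(2.440000) = -4.233216
  f(a) × f(c) ≥ 0, new interval: [2.440000, 3.160000]
Iteration 2:
  c_2 = (2.440000 + 3.160000)/2 = 2.800000
  f(c_2) = f(2.800000) = 1.752000
  f(a) × f(c) < 0, new interval: [2.440000, 2.800000]

After 2 iteration(s), the approximation is c_2 = 2.800000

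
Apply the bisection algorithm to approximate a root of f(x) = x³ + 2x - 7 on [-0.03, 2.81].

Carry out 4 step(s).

f(x) = x³ + 2x - 7
Initial interval: [-0.03, 2.81]

Iteration 1:
  c_1 = (-0.030000 + 2.810000)/2 = 1.390000
  f(c_1) = f(1.390000) = -1.534381
  f(a) × f(c) ≥ 0, new interval: [1.390000, 2.810000]
Iteration 2:
  c_2 = (1.390000 + 2.810000)/2 = 2.100000
  f(c_2) = f(2.100000) = 6.461000
  f(a) × f(c) < 0, new interval: [1.390000, 2.100000]
Iteration 3:
  c_3 = (1.390000 + 2.100000)/2 = 1.745000
  f(c_3) = f(1.745000) = 1.803569
  f(a) × f(c) < 0, new interval: [1.390000, 1.745000]
Iteration 4:
  c_4 = (1.390000 + 1.745000)/2 = 1.567500
  f(c_4) = f(1.567500) = -0.013564
  f(a) × f(c) ≥ 0, new interval: [1.567500, 1.745000]

After 4 iteration(s), the approximation is c_4 = 1.567500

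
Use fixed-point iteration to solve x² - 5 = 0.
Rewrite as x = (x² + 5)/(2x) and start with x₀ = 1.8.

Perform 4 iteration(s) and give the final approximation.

Equation: x² - 5 = 0
Fixed-point form: x = (x² + 5)/(2x)
x₀ = 1.8

x_1 = g(1.800000) = 2.288889
x_2 = g(2.288889) = 2.236677
x_3 = g(2.236677) = 2.236068
x_4 = g(2.236068) = 2.236068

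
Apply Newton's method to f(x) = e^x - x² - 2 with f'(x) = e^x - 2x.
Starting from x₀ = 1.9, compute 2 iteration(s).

f(x) = e^x - x² - 2
f'(x) = e^x - 2x
x₀ = 1.9

Newton-Raphson formula: x_{n+1} = x_n - f(x_n)/f'(x_n)

Iteration 1:
  f(1.900000) = 1.075894
  f'(1.900000) = 2.885894
  x_1 = 1.900000 - 1.075894/2.885894 = 1.527189
Iteration 2:
  f(1.527189) = 0.272906
  f'(1.527189) = 1.550834
  x_2 = 1.527189 - 0.272906/1.550834 = 1.351215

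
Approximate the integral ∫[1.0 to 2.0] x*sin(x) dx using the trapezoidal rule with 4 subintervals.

f(x) = x*sin(x)
a = 1.0, b = 2.0, n = 4
h = (b - a)/n = 0.250000

Trapezoidal rule: (h/2)[f(x₀) + 2f(x₁) + 2f(x₂) + ... + f(xₙ)]

x_0 = 1.0000, f(x_0) = 0.841471, coefficient = 1
x_1 = 1.2500, f(x_1) = 1.186231, coefficient = 2
x_2 = 1.5000, f(x_2) = 1.496242, coefficient = 2
x_3 = 1.7500, f(x_3) = 1.721975, coefficient = 2
x_4 = 2.0000, f(x_4) = 1.818595, coefficient = 1

I ≈ (0.250000/2) × 11.468963 = 1.433620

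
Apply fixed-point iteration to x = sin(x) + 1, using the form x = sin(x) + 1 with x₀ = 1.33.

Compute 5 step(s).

Equation: x = sin(x) + 1
Fixed-point form: x = sin(x) + 1
x₀ = 1.33

x_1 = g(1.330000) = 1.971148
x_2 = g(1.971148) = 1.920924
x_3 = g(1.920924) = 1.939329
x_4 = g(1.939329) = 1.932857
x_5 = g(1.932857) = 1.935169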